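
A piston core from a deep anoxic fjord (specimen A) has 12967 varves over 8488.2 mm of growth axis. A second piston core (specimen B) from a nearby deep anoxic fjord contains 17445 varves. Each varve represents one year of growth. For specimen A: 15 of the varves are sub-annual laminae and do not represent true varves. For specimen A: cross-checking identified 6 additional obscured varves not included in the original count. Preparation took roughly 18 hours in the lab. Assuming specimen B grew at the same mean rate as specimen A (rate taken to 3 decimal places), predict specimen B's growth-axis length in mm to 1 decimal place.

Specimen A: true varve count = 12967 − 15 + 6 = 12958.
A: Mean rate = 8488.2 mm / 12958 years ≈ 0.655 mm per year.
For B, 0.655 mm/year × 17445 years = 11426.5 mm.

11426.5 mm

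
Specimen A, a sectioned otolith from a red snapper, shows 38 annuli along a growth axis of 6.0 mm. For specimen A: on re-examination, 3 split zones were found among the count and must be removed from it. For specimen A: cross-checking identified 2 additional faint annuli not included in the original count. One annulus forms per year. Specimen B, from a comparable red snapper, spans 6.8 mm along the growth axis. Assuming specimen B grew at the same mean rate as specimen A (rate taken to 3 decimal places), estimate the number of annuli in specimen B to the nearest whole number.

42 annuli

Specimen A: correcting the raw count gives 38 − 3 + 2 = 37 true annuli.
A: Mean rate = 6.0 mm / 37 years ≈ 0.162 mm/yr.
Specimen B: 6.8 mm / 0.162 mm per year = 41.98 years ≈ 42 annuli.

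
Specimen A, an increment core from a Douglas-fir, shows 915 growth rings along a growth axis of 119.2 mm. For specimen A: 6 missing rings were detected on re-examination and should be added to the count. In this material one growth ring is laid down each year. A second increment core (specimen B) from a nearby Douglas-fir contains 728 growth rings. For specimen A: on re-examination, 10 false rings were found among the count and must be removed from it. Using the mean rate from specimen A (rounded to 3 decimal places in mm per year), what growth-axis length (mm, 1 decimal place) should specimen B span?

Specimen A: after corrections the count is 915 − 10 + 6 = 911 growth rings.
A: 119.2 mm over 911 years gives 119.2 / 911 ≈ 0.131 mm/year.
For B, 0.131 mm/year × 728 years = 95.4 mm.

95.4 mm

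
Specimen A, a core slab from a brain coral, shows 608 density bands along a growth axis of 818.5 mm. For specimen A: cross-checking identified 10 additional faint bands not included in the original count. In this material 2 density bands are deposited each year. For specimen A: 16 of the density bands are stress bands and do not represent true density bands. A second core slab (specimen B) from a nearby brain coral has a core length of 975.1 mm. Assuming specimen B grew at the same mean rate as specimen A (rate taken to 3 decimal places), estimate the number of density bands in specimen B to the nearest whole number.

Specimen A: after corrections the count is 608 − 16 + 10 = 602 density bands.
Specimen A: dividing by 2 density bands per year: 602 / 2 = 301 years.
A: 818.5 mm over 301 years gives 818.5 / 301 ≈ 2.719 mm/yr.
B spans 975.1 / 2.719 = 358.62 years; at 2 density bands per year that is 358.62 × 2 ≈ 717 density bands.

717 density bands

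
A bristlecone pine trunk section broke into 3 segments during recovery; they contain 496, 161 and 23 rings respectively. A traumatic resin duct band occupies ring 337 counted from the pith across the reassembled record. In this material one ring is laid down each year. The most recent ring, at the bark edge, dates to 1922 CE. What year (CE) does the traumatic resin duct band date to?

Total rings = 496 + 161 + 23 = 680.
680 − 337 = 343 rings lie beyond the traumatic resin duct band toward the bark edge.
Counting back 343 years from 1922 CE places the traumatic resin duct band in 1922 − 343 = 1579 CE.

1579 CE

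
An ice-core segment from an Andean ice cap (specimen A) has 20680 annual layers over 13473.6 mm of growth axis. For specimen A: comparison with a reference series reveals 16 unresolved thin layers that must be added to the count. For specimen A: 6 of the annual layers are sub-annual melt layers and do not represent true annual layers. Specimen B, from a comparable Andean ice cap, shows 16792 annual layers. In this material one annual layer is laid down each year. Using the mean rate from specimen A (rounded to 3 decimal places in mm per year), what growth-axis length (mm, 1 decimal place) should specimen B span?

Specimen A: true annual layer count = 20680 − 6 + 16 = 20690.
A: Mean rate = 13473.6 mm / 20690 years ≈ 0.651 mm/year.
B's length ≈ 0.651 × 16792 = 10931.6 mm.

10931.6 mm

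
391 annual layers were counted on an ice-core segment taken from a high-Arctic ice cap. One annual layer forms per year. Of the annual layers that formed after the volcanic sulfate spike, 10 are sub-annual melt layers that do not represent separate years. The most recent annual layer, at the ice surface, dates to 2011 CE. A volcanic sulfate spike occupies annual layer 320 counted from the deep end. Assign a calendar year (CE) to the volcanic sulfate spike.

The volcanic sulfate spike sits at annual layer 320 from the deep end, so 391 − 320 = 71 annual layers formed after it.
71 − 10 false = 61 true annual layers after the volcanic sulfate spike.
The annual layer at the ice surface is 2011 CE, so the volcanic sulfate spike dates to 2011 − 61 = 1950 CE.

1950 CE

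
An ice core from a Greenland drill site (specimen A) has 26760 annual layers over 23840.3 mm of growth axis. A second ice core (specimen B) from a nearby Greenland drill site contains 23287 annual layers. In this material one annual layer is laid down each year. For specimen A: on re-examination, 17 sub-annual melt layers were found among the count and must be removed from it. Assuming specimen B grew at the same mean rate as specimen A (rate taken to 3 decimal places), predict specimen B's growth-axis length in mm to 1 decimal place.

Specimen A: true annual layer count = 26760 − 17 = 26743.
A: Mean rate = 23840.3 mm / 26743 years ≈ 0.891 mm/yr.
B's length ≈ 0.891 × 23287 = 20748.7 mm.

20748.7 mm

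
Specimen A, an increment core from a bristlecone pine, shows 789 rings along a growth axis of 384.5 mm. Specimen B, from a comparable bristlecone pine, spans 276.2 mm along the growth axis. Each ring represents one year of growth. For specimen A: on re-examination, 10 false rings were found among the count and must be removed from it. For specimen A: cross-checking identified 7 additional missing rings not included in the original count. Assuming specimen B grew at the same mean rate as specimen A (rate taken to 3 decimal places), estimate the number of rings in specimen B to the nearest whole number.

565 rings

Specimen A: correcting the raw count gives 789 − 10 + 7 = 786 true rings.
A: Mean rate = 384.5 mm / 786 years ≈ 0.489 mm/year.
Specimen B: 276.2 mm / 0.489 mm per year = 564.83 years ≈ 565 rings.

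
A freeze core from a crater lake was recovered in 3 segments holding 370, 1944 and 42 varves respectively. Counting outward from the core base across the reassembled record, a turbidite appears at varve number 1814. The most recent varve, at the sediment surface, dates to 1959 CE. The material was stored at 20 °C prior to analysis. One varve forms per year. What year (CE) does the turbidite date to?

Total varves = 370 + 1944 + 42 = 2356.
Between varve 1814 and the sediment surface there are 2356 − 1814 = 542 varves.
1959 − 542 = 1417 CE.

1417 CE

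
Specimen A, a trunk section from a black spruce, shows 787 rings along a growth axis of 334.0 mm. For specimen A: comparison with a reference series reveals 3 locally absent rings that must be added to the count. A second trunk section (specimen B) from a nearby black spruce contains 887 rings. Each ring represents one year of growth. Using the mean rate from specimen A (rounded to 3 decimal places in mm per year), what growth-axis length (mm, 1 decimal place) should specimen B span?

375.2 mm

Specimen A: correcting the raw count gives 787 + 3 = 790 true rings.
A: Mean rate = 334.0 mm / 790 years ≈ 0.423 mm per year.
B's length ≈ 0.423 × 887 = 375.2 mm.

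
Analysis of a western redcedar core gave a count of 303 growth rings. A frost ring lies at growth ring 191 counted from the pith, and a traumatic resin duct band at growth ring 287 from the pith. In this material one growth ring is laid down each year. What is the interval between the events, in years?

287 − 191 = 96 growth rings lie between the two events.
That is 96 years at one growth ring per year.

96 yr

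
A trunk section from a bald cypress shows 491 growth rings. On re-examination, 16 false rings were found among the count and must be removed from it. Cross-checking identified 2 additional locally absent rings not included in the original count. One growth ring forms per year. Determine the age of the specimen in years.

Correcting the raw count gives 491 − 16 + 2 = 477 true growth rings.
With a one-to-one growth ring periodicity this is 477 years.

477 yr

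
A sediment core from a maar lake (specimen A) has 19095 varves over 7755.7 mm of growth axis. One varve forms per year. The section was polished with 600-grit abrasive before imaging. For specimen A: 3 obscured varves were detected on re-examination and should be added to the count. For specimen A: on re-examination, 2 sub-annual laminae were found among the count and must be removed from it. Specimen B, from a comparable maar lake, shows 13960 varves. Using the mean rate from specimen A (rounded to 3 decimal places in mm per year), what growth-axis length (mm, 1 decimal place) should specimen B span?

Specimen A: after corrections the count is 19095 − 2 + 3 = 19096 varves.
A: 7755.7 mm over 19096 years gives 7755.7 / 19096 ≈ 0.406 mm per year.
For B, 0.406 mm/year × 13960 years = 5667.8 mm.

5667.8 mm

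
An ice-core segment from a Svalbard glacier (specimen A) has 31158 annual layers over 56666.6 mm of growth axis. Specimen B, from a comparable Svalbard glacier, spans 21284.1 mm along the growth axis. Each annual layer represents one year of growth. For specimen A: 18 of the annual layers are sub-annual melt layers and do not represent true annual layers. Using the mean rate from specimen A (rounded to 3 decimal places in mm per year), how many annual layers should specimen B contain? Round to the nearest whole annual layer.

Specimen A: true annual layer count = 31158 − 18 = 31140.
A: Mean rate = 56666.6 mm / 31140 years ≈ 1.820 mm/year.
For B, 21284.1 / 1.820 = 11694.56 years ≈ 11695 annual layers.

11695 annual layers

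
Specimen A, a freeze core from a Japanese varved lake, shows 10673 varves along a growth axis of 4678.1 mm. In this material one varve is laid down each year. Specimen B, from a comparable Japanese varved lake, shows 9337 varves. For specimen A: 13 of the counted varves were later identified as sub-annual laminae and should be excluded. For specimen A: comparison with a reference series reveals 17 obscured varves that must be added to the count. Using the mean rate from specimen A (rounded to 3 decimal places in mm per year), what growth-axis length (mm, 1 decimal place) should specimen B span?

4089.6 mm

Specimen A: after corrections the count is 10673 − 13 + 17 = 10677 varves.
A: 4678.1 mm over 10677 years gives 4678.1 / 10677 ≈ 0.438 mm/year.
For B, 0.438 mm/year × 9337 years = 4089.6 mm.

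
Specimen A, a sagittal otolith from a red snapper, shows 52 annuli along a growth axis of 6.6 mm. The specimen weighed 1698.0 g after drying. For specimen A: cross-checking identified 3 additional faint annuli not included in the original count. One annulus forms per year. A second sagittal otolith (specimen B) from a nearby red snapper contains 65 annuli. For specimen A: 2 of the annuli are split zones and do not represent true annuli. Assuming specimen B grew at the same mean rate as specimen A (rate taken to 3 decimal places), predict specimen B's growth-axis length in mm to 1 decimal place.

8.1 mm

Specimen A: true annulus count = 52 − 2 + 3 = 53.
A: Extension rate ≈ 6.6 / 53 = 0.125 mm/year.
Length of B = 0.125 × 65 = 8.1 mm.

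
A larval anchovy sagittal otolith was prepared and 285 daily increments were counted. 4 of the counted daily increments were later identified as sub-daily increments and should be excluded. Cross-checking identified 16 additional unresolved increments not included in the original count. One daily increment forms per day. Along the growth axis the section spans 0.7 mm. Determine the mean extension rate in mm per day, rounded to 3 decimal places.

0.002 mm per day

Adjusted count: 285 − 4 + 16 = 297 daily increments.
0.7 mm over 297 days gives 0.7 / 297 ≈ 0.002 mm per day.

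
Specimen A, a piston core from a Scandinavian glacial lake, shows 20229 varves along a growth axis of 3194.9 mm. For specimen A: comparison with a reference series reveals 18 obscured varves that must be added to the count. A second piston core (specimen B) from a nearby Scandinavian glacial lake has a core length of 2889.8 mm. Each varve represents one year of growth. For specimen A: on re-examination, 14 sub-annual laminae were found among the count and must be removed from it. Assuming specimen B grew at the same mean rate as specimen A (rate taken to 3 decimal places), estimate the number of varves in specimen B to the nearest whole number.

18290 varves

Specimen A: after corrections the count is 20229 − 14 + 18 = 20233 varves.
A: 3194.9 mm over 20233 years gives 3194.9 / 20233 ≈ 0.158 mm per year.
For B, 2889.8 / 0.158 = 18289.87 years ≈ 18290 varves.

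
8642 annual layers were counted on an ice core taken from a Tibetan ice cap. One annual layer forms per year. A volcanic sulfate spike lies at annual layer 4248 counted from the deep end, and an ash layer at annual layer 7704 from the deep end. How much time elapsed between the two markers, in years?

3456 years

Separation: 7704 − 4248 = 3456 annual layers.
At one annual layer per year, 3456 years elapsed between them.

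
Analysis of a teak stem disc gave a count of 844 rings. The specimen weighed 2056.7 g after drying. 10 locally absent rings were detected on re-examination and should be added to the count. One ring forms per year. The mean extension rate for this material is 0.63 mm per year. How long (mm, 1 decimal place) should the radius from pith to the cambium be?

Adjusted count: 844 + 10 = 854 rings.
854 years at 0.63 mm/year gives 0.63 × 854 = 538.0 mm.

538.0 mm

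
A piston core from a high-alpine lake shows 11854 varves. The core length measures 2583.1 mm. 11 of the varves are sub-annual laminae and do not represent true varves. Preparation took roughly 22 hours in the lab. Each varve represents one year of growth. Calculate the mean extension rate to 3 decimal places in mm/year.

After corrections the count is 11854 − 11 = 11843 varves.
2583.1 mm over 11843 years gives 2583.1 / 11843 ≈ 0.218 mm/year.

0.218 mm/year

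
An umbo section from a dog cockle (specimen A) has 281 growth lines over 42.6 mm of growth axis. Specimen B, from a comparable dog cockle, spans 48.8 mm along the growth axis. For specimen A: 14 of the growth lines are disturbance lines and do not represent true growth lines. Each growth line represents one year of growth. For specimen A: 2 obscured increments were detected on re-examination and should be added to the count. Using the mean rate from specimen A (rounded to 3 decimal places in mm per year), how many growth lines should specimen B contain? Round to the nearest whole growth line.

309 growth lines

Specimen A: correcting the raw count gives 281 − 14 + 2 = 269 true growth lines.
A: 42.6 mm over 269 years gives 42.6 / 269 ≈ 0.158 mm/yr.
Specimen B: 48.8 mm / 0.158 mm per year = 308.86 years ≈ 309 growth lines.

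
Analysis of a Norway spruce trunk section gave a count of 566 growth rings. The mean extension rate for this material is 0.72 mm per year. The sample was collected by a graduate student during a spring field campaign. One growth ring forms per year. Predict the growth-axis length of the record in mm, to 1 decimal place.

The record spans 566 years at 0.72 mm per year.
Predicted length = 0.72 mm/year × 566 years = 407.5 mm.

407.5 mm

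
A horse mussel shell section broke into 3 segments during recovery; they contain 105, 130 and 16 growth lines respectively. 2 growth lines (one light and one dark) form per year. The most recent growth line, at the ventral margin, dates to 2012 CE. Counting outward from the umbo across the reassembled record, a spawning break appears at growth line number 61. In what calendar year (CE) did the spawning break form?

Total growth lines = 105 + 130 + 16 = 251.
251 − 61 = 190 growth lines lie beyond the spawning break toward the ventral margin.
Dividing by 2 growth lines per year: 190 / 2 = 95 years.
The growth line at the ventral margin is 2012 CE, so the spawning break dates to 2012 − 95 = 1917 CE.

1917 CE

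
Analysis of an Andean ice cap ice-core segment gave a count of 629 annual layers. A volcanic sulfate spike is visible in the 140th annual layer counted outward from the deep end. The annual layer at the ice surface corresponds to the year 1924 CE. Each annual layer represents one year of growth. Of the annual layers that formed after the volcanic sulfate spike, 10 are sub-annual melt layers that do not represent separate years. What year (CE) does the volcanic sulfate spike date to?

The volcanic sulfate spike sits at annual layer 140 from the deep end, so 629 − 140 = 489 annual layers formed after it.
489 − 10 false = 479 true annual layers after the volcanic sulfate spike.
The annual layer at the ice surface is 1924 CE, so the volcanic sulfate spike dates to 1924 − 479 = 1445 CE.

1445 CE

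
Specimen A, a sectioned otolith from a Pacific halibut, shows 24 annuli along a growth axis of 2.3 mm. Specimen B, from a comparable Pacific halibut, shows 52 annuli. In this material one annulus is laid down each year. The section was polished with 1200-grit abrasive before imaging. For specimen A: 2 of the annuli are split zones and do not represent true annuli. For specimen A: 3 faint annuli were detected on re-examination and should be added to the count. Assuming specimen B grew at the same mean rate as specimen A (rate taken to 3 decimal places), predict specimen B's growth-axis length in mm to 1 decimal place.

4.8 mm

Specimen A: correcting the raw count gives 24 − 2 + 3 = 25 true annuli.
A: Mean rate = 2.3 mm / 25 years ≈ 0.092 mm per year.
For B, 0.092 mm/year × 52 years = 4.8 mm.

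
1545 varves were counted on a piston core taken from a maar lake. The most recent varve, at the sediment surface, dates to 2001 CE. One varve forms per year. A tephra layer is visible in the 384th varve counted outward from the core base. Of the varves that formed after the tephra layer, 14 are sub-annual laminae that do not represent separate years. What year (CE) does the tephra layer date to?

854 CE

The tephra layer sits at varve 384 from the core base, so 1545 − 384 = 1161 varves formed after it.
Removing the 14 false varves leaves 1161 − 14 = 1147 true varves beyond the tephra layer.
The varve at the sediment surface is 2001 CE, so the tephra layer dates to 2001 − 1147 = 854 CE.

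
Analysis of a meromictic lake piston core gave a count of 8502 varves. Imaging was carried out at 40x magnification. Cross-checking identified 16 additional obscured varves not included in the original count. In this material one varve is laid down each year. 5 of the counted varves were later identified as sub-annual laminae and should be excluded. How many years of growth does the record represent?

After corrections the count is 8502 − 5 + 16 = 8513 varves.
At one varve per year, that is 8513 years.

8513 years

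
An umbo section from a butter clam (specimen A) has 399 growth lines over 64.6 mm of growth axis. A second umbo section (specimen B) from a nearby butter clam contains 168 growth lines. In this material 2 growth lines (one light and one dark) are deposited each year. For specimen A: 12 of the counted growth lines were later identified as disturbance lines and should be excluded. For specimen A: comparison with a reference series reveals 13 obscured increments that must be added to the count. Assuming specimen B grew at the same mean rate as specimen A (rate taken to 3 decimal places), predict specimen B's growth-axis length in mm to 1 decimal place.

Specimen A: after corrections the count is 399 − 12 + 13 = 400 growth lines.
Specimen A: with 2 growth lines per year, 400 / 2 = 200 years.
A: Mean rate = 64.6 mm / 200 years ≈ 0.323 mm/year.
Specimen B: with 2 growth lines per year, 168 / 2 = 84 years. B's length ≈ 0.323 × 84 = 27.1 mm.

27.1 mm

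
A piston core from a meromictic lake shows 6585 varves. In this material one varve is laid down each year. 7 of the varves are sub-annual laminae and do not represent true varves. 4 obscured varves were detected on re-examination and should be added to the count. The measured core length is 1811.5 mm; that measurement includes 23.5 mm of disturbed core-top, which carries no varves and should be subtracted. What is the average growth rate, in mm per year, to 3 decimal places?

0.272 mm per year

Correcting the raw count gives 6585 − 7 + 4 = 6582 true varves.
Net length = 1811.5 − 23.5 = 1788.0 mm.
1788.0 mm over 6582 years gives 1788.0 / 6582 ≈ 0.272 mm per year.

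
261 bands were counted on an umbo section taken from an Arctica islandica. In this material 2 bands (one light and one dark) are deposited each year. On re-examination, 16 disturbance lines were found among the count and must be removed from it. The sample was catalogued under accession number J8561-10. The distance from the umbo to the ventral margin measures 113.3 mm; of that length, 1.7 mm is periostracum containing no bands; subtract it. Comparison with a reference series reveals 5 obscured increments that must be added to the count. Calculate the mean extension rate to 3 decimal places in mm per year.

0.893 mm per year

After corrections the count is 261 − 16 + 5 = 250 bands.
250 bands at 2 per year is 250 / 2 = 125 years.
Net length = 113.3 − 1.7 = 111.6 mm.
Extension rate ≈ 111.6 / 125 = 0.893 mm per year.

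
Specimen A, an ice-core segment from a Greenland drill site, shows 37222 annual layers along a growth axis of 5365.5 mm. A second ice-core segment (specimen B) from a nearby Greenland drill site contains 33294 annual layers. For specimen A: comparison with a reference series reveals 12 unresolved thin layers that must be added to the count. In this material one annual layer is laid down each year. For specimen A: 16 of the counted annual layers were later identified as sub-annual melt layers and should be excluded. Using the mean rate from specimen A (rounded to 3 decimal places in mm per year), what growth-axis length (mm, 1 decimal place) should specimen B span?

Specimen A: true annual layer count = 37222 − 16 + 12 = 37218.
A: Mean rate = 5365.5 mm / 37218 years ≈ 0.144 mm/yr.
B's length ≈ 0.144 × 33294 = 4794.3 mm.

4794.3 mm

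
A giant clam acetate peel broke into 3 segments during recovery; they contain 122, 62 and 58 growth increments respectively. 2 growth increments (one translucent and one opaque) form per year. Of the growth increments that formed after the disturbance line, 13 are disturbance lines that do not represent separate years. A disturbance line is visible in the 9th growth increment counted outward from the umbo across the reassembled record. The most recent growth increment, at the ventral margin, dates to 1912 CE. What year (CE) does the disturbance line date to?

Total growth increments = 122 + 62 + 58 = 242.
Between growth increment 9 and the ventral margin there are 242 − 9 = 233 growth increments.
Removing the 13 false growth increments leaves 233 − 13 = 220 true growth increments beyond the disturbance line.
With 2 growth increments per year, 220 / 2 = 110 years.
1912 − 110 = 1802 CE.

1802 CE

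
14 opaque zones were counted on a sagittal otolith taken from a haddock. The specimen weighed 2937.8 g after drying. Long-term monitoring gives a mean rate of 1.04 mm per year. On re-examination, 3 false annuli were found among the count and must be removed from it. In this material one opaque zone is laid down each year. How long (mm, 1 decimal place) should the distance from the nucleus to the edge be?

True opaque zone count = 14 − 3 = 11.
11 years at 1.04 mm/year gives 1.04 × 11 = 11.4 mm.

11.4 mm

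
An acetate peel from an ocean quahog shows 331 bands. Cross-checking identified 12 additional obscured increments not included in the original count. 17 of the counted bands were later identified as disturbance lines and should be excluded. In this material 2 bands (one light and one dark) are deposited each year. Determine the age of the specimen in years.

163 yr

Correcting the raw count gives 331 − 17 + 12 = 326 true bands.
326 bands at 2 per year is 326 / 2 = 163 years.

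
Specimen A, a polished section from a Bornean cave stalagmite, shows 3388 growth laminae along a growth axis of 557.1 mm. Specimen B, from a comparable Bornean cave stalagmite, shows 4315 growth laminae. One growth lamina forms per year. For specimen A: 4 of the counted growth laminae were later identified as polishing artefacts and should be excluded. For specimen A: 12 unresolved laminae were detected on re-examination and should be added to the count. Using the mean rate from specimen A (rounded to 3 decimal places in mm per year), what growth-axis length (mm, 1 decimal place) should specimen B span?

Specimen A: correcting the raw count gives 3388 − 4 + 12 = 3396 true growth laminae.
A: 557.1 mm over 3396 years gives 557.1 / 3396 ≈ 0.164 mm per year.
Length of B = 0.164 × 4315 = 707.7 mm.

707.7 mm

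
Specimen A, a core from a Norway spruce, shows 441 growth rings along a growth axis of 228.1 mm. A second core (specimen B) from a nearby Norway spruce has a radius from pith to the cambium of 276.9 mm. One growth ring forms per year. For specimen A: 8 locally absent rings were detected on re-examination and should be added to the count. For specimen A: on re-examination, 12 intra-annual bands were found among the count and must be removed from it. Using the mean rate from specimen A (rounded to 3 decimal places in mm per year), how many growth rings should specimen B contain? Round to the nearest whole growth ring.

530 growth rings

Specimen A: true growth ring count = 441 − 12 + 8 = 437.
A: Extension rate ≈ 228.1 / 437 = 0.522 mm/year.
For B, 276.9 / 0.522 = 530.46 years ≈ 530 growth rings.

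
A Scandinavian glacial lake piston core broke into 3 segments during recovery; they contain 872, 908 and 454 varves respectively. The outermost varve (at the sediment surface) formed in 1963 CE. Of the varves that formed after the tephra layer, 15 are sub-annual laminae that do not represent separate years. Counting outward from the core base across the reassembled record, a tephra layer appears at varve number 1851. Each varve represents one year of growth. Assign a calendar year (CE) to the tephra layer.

Total varves = 872 + 908 + 454 = 2234.
Between varve 1851 and the sediment surface there are 2234 − 1851 = 383 varves.
Excluding 15 false varves: 383 − 15 = 368.
1963 − 368 = 1595 CE.

1595 CE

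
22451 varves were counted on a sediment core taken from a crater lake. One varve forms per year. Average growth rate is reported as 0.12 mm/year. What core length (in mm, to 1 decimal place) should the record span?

22451 years of growth are recorded.
22451 years at 0.12 mm/year gives 0.12 × 22451 = 2694.1 mm.

2694.1 mm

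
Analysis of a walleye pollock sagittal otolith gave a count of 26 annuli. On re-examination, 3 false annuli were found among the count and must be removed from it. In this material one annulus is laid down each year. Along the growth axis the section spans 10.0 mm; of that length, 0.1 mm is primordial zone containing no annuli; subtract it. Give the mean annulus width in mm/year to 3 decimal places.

0.430 mm/year

Adjusted count: 26 − 3 = 23 annuli.
Removing the 0.1 mm offcut leaves 10.0 − 0.1 = 9.9 mm.
Mean rate = 9.9 mm / 23 years ≈ 0.430 mm/year.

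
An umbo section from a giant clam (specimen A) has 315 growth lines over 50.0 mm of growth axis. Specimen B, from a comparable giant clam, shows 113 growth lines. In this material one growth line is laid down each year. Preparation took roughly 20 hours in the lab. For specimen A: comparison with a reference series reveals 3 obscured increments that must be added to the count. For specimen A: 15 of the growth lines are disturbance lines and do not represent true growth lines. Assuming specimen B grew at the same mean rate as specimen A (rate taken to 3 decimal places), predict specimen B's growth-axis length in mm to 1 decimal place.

Specimen A: adjusted count: 315 − 15 + 3 = 303 growth lines.
A: 50.0 mm over 303 years gives 50.0 / 303 ≈ 0.165 mm/year.
Length of B = 0.165 × 113 = 18.6 mm.

18.6 mm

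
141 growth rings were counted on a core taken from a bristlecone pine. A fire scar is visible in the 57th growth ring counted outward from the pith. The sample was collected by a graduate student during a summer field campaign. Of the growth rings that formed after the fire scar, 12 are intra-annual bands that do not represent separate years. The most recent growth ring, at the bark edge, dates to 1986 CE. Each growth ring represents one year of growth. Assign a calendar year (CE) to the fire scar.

Between growth ring 57 and the bark edge there are 141 − 57 = 84 growth rings.
Removing the 12 false growth rings leaves 84 − 12 = 72 true growth rings beyond the fire scar.
1986 − 72 = 1914 CE.

1914 CE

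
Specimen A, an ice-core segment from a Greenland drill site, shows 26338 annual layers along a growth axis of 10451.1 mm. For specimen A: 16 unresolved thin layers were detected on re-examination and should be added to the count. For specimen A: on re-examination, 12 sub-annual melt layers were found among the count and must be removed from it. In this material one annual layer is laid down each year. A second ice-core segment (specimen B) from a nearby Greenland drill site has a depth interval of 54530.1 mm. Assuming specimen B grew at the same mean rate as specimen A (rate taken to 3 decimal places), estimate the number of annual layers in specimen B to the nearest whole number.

137355 annual layers

Specimen A: after corrections the count is 26338 − 12 + 16 = 26342 annual layers.
A: Mean rate = 10451.1 mm / 26342 years ≈ 0.397 mm/yr.
For B, 54530.1 / 0.397 = 137355.42 years ≈ 137355 annual layers.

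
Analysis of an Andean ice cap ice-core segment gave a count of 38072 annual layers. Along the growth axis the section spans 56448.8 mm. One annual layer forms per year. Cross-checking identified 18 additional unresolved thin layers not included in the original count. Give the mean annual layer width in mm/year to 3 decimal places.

1.482 mm/year

True annual layer count = 38072 + 18 = 38090.
Mean rate = 56448.8 mm / 38090 years ≈ 1.482 mm/year.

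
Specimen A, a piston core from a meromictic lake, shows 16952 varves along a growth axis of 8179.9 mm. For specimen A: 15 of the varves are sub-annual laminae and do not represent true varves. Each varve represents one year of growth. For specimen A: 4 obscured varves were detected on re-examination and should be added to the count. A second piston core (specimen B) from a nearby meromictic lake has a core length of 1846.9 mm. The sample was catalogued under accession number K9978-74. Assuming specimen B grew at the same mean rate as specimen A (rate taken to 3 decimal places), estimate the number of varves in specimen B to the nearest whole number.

Specimen A: true varve count = 16952 − 15 + 4 = 16941.
A: Mean rate = 8179.9 mm / 16941 years ≈ 0.483 mm/yr.
Specimen B: 1846.9 mm / 0.483 mm per year = 3823.81 years ≈ 3824 varves.

3824 varves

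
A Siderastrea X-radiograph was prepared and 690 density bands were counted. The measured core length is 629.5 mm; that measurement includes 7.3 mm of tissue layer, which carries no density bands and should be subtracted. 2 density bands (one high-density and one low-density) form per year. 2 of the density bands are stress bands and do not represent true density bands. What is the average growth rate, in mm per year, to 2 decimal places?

Adjusted count: 690 − 2 = 688 density bands.
With 2 density bands per year, 688 / 2 = 344 years.
The growth record spans 629.5 − 7.3 = 622.2 mm.
Extension rate ≈ 622.2 / 344 = 1.81 mm per year.

1.81 mm per year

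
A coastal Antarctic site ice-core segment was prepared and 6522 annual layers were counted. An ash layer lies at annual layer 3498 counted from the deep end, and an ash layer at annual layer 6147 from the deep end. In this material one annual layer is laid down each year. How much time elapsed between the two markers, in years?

Separation: 6147 − 3498 = 2649 annual layers.
That is 2649 years at one annual layer per year.

2649 years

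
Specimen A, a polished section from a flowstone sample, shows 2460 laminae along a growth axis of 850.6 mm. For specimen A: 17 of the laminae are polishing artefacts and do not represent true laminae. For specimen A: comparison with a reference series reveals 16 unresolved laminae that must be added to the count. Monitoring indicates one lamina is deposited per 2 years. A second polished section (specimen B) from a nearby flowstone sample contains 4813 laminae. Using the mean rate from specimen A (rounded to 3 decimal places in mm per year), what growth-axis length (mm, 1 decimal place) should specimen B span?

1665.3 mm

Specimen A: correcting the raw count gives 2460 − 17 + 16 = 2459 true laminae.
Specimen A: multiplying by 2 years per lamina: 2459 × 2 = 4918 years.
A: 850.6 mm over 4918 years gives 850.6 / 4918 ≈ 0.173 mm/yr.
Specimen B: 4813 laminae at 2 years each span 4813 × 2 = 9626 years. B's length ≈ 0.173 × 9626 = 1665.3 mm.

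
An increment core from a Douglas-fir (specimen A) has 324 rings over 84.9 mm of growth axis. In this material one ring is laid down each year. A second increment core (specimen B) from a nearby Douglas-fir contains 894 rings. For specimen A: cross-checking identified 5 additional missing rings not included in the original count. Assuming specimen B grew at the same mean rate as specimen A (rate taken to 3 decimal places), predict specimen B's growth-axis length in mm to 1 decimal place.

Specimen A: correcting the raw count gives 324 + 5 = 329 true rings.
A: Mean rate = 84.9 mm / 329 years ≈ 0.258 mm/yr.
For B, 0.258 mm/year × 894 years = 230.7 mm.

230.7 mm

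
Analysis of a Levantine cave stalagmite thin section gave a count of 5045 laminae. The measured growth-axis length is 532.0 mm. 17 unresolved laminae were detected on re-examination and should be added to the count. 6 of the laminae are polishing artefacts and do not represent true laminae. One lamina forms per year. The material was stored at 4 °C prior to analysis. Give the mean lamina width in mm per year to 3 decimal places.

After corrections the count is 5045 − 6 + 17 = 5056 laminae.
532.0 mm over 5056 years gives 532.0 / 5056 ≈ 0.105 mm per year.

0.105 mm per year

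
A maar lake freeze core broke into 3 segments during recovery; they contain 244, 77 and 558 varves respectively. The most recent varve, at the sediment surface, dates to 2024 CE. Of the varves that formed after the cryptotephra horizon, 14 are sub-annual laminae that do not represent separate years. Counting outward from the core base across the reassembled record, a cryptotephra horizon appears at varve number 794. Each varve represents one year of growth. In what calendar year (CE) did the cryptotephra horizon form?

1953 CE

Total varves = 244 + 77 + 558 = 879.
879 − 794 = 85 varves lie beyond the cryptotephra horizon toward the sediment surface.
Removing the 14 false varves leaves 85 − 14 = 71 true varves beyond the cryptotephra horizon.
Counting back 71 years from 2024 CE places the cryptotephra horizon in 2024 − 71 = 1953 CE.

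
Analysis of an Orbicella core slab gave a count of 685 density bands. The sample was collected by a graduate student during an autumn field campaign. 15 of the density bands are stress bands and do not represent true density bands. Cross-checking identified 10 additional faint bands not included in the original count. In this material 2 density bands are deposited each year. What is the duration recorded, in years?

340 yr

Correcting the raw count gives 685 − 15 + 10 = 680 true density bands.
680 density bands at 2 per year is 680 / 2 = 340 years.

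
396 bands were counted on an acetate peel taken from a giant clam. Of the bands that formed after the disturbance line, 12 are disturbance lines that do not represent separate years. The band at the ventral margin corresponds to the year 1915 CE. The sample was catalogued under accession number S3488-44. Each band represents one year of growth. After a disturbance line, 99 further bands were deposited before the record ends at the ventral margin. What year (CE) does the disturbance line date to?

99 bands formed after the disturbance line.
Excluding 12 false bands: 99 − 12 = 87.
1915 − 87 = 1828 CE.

1828 CE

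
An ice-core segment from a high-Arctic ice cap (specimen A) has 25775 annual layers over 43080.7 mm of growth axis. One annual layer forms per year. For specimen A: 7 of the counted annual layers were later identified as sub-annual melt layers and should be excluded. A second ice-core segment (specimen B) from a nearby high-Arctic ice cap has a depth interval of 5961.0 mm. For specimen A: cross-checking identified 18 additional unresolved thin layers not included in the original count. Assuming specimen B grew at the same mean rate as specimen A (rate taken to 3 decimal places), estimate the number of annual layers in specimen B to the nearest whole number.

Specimen A: after corrections the count is 25775 − 7 + 18 = 25786 annual layers.
A: Mean rate = 43080.7 mm / 25786 years ≈ 1.671 mm/year.
For B, 5961.0 / 1.671 = 3567.32 years ≈ 3567 annual layers.

3567 annual layers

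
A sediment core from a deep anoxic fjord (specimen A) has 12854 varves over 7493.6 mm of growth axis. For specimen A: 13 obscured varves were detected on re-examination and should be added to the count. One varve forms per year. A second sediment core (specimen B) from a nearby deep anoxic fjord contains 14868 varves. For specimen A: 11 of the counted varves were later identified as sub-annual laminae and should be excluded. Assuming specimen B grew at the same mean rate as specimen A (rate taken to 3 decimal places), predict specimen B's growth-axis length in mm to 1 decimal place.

Specimen A: true varve count = 12854 − 11 + 13 = 12856.
A: Mean rate = 7493.6 mm / 12856 years ≈ 0.583 mm per year.
B's length ≈ 0.583 × 14868 = 8668.0 mm.

8668.0 mm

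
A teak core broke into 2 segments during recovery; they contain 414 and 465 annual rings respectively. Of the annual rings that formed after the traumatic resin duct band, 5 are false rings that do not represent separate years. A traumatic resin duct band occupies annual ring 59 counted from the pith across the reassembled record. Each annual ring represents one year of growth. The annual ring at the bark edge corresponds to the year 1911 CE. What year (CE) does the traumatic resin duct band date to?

1096 CE

Total annual rings = 414 + 465 = 879.
879 − 59 = 820 annual rings lie beyond the traumatic resin duct band toward the bark edge.
Excluding 5 false annual rings: 820 − 5 = 815.
1911 − 815 = 1096 CE.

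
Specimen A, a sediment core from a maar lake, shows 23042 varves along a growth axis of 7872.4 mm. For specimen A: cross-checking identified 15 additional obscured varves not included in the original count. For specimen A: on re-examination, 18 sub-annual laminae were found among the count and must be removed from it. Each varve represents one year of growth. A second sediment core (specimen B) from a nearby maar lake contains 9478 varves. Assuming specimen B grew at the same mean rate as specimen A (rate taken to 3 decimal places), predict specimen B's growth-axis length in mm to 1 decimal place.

Specimen A: true varve count = 23042 − 18 + 15 = 23039.
A: 7872.4 mm over 23039 years gives 7872.4 / 23039 ≈ 0.342 mm per year.
For B, 0.342 mm/year × 9478 years = 3241.5 mm.

3241.5 mm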